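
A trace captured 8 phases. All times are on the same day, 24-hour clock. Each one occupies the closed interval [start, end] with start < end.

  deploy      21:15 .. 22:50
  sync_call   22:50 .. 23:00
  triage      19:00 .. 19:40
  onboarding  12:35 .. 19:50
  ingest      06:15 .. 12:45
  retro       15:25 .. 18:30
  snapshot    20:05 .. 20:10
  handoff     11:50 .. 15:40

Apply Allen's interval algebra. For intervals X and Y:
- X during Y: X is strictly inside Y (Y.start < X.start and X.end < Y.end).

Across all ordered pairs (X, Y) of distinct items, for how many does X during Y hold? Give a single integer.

Checking all 56 ordered pairs for relation 'during'; matching pairs in alphabetical order:
(retro, onboarding): retro during onboarding ✓
(triage, onboarding): triage during onboarding ✓
Count: 2.

2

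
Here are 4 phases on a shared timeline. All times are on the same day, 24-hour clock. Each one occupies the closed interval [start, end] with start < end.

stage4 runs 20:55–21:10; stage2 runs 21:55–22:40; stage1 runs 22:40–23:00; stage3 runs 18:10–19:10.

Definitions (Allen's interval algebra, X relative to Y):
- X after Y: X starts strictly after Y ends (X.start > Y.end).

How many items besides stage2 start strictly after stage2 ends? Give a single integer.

Target stage2 = [21:55, 22:40].
stage1 [22:40, 23:00] → met-by → no.
stage3 [18:10, 19:10] → before → no.
stage4 [20:55, 21:10] → before → no.
Total: 0.

0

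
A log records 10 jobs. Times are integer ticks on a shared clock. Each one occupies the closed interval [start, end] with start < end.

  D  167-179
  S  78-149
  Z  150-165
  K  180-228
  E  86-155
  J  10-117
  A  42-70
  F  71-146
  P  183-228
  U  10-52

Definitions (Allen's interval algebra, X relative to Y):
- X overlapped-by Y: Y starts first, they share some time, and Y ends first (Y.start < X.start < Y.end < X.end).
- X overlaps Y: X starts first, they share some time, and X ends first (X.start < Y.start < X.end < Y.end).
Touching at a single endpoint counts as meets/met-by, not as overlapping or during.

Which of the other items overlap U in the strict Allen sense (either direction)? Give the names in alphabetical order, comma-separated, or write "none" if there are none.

A

Target U = [10, 52].
A [42, 70] → overlapped-by → yes.
D [167, 179] → after → no.
E [86, 155] → after → no.
F [71, 146] → after → no.
J [10, 117] → started-by → no.
K [180, 228] → after → no.
P [183, 228] → after → no.
S [78, 149] → after → no.
Z [150, 165] → after → no.
Result: A.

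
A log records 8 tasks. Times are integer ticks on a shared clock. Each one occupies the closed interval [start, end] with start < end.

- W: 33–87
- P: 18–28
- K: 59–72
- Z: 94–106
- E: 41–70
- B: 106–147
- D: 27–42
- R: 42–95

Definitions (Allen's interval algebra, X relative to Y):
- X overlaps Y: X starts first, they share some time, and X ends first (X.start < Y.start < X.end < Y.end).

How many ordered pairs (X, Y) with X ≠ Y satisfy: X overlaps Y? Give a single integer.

Checking all 56 ordered pairs for relation 'overlaps'; matching pairs in alphabetical order:
(D, E): D overlaps E ✓
(D, W): D overlaps W ✓
(E, K): E overlaps K ✓
(E, R): E overlaps R ✓
(P, D): P overlaps D ✓
(R, Z): R overlaps Z ✓
(W, R): W overlaps R ✓
Count: 7.

7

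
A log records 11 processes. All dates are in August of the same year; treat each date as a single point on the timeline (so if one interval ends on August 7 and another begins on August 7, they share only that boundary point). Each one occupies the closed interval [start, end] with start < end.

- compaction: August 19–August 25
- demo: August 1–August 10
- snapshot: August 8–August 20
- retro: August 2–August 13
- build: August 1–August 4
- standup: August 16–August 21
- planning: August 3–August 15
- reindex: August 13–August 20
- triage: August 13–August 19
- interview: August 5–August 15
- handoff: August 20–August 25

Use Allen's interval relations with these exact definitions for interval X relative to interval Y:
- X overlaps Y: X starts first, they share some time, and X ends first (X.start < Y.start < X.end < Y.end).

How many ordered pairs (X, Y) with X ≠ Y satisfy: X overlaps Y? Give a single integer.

22

Checking all 110 ordered pairs for relation 'overlaps'; matching pairs in alphabetical order:
(build, planning): build overlaps planning ✓
(build, retro): build overlaps retro ✓
(demo, interview): demo overlaps interview ✓
(demo, planning): demo overlaps planning ✓
(demo, retro): demo overlaps retro ✓
(demo, snapshot): demo overlaps snapshot ✓
(interview, reindex): interview overlaps reindex ✓
(interview, snapshot): interview overlaps snapshot ✓
(interview, triage): interview overlaps triage ✓
(planning, reindex): planning overlaps reindex ✓
(planning, snapshot): planning overlaps snapshot ✓
(planning, triage): planning overlaps triage ✓
(reindex, compaction): reindex overlaps compaction ✓
(reindex, standup): reindex overlaps standup ✓
(retro, interview): retro overlaps interview ✓
(retro, planning): retro overlaps planning ✓
(retro, snapshot): retro overlaps snapshot ✓
(snapshot, compaction): snapshot overlaps compaction ✓
(snapshot, standup): snapshot overlaps standup ✓
(standup, compaction): standup overlaps compaction ✓
(standup, handoff): standup overlaps handoff ✓
(triage, standup): triage overlaps standup ✓
Count: 22.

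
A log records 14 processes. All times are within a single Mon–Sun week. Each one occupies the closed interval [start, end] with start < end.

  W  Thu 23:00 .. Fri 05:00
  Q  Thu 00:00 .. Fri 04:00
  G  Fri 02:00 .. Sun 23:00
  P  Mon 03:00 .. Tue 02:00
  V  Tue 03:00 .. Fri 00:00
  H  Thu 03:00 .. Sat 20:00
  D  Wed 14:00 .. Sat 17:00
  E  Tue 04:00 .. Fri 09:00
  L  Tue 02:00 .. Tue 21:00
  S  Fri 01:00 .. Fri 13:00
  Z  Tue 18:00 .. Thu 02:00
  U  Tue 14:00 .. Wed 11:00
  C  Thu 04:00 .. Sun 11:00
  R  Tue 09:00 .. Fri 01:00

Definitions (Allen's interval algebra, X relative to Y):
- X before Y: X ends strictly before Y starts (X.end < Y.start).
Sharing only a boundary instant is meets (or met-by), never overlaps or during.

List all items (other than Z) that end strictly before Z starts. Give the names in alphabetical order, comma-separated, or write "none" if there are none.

P

Target Z = [Tue 18:00, Thu 02:00].
C [Thu 04:00, Sun 11:00] → after → no.
D [Wed 14:00, Sat 17:00] → overlapped-by → no.
E [Tue 04:00, Fri 09:00] → contains → no.
G [Fri 02:00, Sun 23:00] → after → no.
H [Thu 03:00, Sat 20:00] → after → no.
L [Tue 02:00, Tue 21:00] → overlaps → no.
P [Mon 03:00, Tue 02:00] → before → yes.
Q [Thu 00:00, Fri 04:00] → overlapped-by → no.
R [Tue 09:00, Fri 01:00] → contains → no.
S [Fri 01:00, Fri 13:00] → after → no.
U [Tue 14:00, Wed 11:00] → overlaps → no.
V [Tue 03:00, Fri 00:00] → contains → no.
W [Thu 23:00, Fri 05:00] → after → no.
Result: P.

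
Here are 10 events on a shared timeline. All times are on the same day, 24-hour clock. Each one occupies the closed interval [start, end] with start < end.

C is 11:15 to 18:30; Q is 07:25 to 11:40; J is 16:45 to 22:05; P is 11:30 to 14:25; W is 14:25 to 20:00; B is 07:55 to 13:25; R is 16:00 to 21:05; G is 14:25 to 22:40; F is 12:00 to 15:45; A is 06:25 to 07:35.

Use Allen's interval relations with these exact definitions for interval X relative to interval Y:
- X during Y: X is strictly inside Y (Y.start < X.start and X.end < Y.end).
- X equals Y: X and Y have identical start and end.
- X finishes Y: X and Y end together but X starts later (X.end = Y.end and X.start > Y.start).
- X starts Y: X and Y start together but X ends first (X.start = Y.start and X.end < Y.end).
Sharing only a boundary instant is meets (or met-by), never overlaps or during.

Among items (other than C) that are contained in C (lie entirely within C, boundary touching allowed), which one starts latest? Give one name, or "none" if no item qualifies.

F

Target C = [11:15, 18:30].
A [06:25, 07:35] → before → excluded.
B [07:55, 13:25] → overlaps → excluded.
F [12:00, 15:45] → during → candidate.
G [14:25, 22:40] → overlapped-by → excluded.
J [16:45, 22:05] → overlapped-by → excluded.
P [11:30, 14:25] → during → candidate.
Q [07:25, 11:40] → overlaps → excluded.
R [16:00, 21:05] → overlapped-by → excluded.
W [14:25, 20:00] → overlapped-by → excluded.
Among candidates, latest start is 12:00 → F.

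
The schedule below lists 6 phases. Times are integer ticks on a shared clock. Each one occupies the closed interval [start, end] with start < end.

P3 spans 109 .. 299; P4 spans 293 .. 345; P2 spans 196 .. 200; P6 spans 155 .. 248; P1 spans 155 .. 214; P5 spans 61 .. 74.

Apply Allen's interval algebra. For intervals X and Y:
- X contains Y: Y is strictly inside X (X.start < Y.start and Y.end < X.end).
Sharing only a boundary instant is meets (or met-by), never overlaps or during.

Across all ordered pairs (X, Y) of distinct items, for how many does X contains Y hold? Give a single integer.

5

Checking all 30 ordered pairs for relation 'contains'; matching pairs in alphabetical order:
(P1, P2): P1 contains P2 ✓
(P3, P1): P3 contains P1 ✓
(P3, P2): P3 contains P2 ✓
(P3, P6): P3 contains P6 ✓
(P6, P2): P6 contains P2 ✓
Count: 5.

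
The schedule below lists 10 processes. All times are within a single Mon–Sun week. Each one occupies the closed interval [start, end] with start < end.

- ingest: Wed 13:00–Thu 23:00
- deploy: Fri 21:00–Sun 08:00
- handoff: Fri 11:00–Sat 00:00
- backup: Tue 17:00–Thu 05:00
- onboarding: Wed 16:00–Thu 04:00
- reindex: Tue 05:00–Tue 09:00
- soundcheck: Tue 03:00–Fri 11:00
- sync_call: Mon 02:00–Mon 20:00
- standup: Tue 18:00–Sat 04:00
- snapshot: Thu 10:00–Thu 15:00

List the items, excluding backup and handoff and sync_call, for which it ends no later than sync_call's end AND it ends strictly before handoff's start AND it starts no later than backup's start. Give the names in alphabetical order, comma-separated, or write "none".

none

Conditions: its end is no later than sync_call's end (X.end <= Mon 20:00) AND its end is strictly before handoff's start (X.end < Fri 11:00) AND its start is no later than backup's start (X.start <= Tue 17:00).
deploy: end Sun 08:00 <= Mon 20:00? ✗; end Sun 08:00 < Fri 11:00? ✗; start Fri 21:00 <= Tue 17:00? ✗ → no.
ingest: end Thu 23:00 <= Mon 20:00? ✗; end Thu 23:00 < Fri 11:00? ✓; start Wed 13:00 <= Tue 17:00? ✗ → no.
onboarding: end Thu 04:00 <= Mon 20:00? ✗; end Thu 04:00 < Fri 11:00? ✓; start Wed 16:00 <= Tue 17:00? ✗ → no.
reindex: end Tue 09:00 <= Mon 20:00? ✗; end Tue 09:00 < Fri 11:00? ✓; start Tue 05:00 <= Tue 17:00? ✓ → no.
snapshot: end Thu 15:00 <= Mon 20:00? ✗; end Thu 15:00 < Fri 11:00? ✓; start Thu 10:00 <= Tue 17:00? ✗ → no.
soundcheck: end Fri 11:00 <= Mon 20:00? ✗; end Fri 11:00 < Fri 11:00? ✗; start Tue 03:00 <= Tue 17:00? ✓ → no.
standup: end Sat 04:00 <= Mon 20:00? ✗; end Sat 04:00 < Fri 11:00? ✗; start Tue 18:00 <= Tue 17:00? ✗ → no.
Result: none.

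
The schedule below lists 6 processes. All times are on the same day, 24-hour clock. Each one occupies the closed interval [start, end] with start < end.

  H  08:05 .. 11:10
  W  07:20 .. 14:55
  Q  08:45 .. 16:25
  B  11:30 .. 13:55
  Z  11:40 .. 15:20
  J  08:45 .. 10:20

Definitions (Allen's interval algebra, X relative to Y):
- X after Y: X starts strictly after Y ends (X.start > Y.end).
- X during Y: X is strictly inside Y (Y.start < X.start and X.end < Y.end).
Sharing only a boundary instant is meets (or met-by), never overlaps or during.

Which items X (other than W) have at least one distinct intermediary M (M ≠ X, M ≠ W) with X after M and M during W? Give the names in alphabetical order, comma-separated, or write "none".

B, Z

Target W = [07:20, 14:55].
Intermediaries M with M during W: B, H, J.
Via B — items with X after B: none.
Via H — items with X after H: B, Z.
Via J — items with X after J: B, Z.
Union: B, Z.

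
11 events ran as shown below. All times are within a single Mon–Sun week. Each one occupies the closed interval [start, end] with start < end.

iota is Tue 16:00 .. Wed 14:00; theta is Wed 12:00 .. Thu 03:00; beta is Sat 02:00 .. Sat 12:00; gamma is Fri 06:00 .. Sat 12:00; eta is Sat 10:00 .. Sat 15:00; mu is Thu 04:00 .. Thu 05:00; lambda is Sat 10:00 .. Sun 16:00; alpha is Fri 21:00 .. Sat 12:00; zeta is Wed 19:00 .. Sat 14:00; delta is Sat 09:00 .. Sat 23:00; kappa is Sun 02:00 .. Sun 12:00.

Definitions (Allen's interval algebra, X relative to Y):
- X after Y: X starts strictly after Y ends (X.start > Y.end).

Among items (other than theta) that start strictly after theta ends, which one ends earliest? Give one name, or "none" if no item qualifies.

Target theta = [Wed 12:00, Thu 03:00].
alpha [Fri 21:00, Sat 12:00] → after → candidate.
beta [Sat 02:00, Sat 12:00] → after → candidate.
delta [Sat 09:00, Sat 23:00] → after → candidate.
eta [Sat 10:00, Sat 15:00] → after → candidate.
gamma [Fri 06:00, Sat 12:00] → after → candidate.
iota [Tue 16:00, Wed 14:00] → overlaps → excluded.
kappa [Sun 02:00, Sun 12:00] → after → candidate.
lambda [Sat 10:00, Sun 16:00] → after → candidate.
mu [Thu 04:00, Thu 05:00] → after → candidate.
zeta [Wed 19:00, Sat 14:00] → overlapped-by → excluded.
Among candidates, earliest end is Thu 05:00 → mu.

mu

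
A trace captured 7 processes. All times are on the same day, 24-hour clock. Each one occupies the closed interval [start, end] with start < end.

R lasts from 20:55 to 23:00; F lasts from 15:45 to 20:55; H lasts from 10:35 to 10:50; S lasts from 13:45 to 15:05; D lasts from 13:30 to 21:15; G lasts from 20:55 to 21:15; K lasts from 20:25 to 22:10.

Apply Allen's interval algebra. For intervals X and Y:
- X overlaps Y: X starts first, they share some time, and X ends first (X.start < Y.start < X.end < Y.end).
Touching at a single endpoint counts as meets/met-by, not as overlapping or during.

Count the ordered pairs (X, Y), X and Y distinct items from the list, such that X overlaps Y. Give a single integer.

4

Checking all 42 ordered pairs for relation 'overlaps'; matching pairs in alphabetical order:
(D, K): D overlaps K ✓
(D, R): D overlaps R ✓
(F, K): F overlaps K ✓
(K, R): K overlaps R ✓
Count: 4.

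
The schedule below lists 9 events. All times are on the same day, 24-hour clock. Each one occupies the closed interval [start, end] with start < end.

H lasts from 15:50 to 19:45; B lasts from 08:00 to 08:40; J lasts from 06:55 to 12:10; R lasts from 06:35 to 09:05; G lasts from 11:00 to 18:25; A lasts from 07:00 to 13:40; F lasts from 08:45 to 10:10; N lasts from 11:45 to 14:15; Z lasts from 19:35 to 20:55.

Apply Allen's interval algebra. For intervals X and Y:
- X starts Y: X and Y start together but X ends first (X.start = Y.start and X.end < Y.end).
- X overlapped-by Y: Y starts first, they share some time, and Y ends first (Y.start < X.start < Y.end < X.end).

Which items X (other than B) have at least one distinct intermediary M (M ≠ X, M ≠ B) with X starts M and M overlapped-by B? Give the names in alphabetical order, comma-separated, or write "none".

none

Target B = [08:00, 08:40].
Intermediaries M with M overlapped-by B: none.
Union: none.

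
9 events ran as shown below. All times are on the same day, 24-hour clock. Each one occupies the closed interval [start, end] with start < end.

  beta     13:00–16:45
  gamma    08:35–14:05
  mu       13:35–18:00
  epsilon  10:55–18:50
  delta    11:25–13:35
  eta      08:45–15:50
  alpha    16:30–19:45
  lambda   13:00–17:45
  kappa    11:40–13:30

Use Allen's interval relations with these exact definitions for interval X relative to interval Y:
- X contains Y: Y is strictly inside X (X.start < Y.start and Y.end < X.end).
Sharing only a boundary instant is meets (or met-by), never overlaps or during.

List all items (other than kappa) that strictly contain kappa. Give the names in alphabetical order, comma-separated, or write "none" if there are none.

delta, epsilon, eta, gamma

Target kappa = [11:40, 13:30].
alpha [16:30, 19:45] → after → no.
beta [13:00, 16:45] → overlapped-by → no.
delta [11:25, 13:35] → contains → yes.
epsilon [10:55, 18:50] → contains → yes.
eta [08:45, 15:50] → contains → yes.
gamma [08:35, 14:05] → contains → yes.
lambda [13:00, 17:45] → overlapped-by → no.
mu [13:35, 18:00] → after → no.
Result: delta, epsilon, eta, gamma.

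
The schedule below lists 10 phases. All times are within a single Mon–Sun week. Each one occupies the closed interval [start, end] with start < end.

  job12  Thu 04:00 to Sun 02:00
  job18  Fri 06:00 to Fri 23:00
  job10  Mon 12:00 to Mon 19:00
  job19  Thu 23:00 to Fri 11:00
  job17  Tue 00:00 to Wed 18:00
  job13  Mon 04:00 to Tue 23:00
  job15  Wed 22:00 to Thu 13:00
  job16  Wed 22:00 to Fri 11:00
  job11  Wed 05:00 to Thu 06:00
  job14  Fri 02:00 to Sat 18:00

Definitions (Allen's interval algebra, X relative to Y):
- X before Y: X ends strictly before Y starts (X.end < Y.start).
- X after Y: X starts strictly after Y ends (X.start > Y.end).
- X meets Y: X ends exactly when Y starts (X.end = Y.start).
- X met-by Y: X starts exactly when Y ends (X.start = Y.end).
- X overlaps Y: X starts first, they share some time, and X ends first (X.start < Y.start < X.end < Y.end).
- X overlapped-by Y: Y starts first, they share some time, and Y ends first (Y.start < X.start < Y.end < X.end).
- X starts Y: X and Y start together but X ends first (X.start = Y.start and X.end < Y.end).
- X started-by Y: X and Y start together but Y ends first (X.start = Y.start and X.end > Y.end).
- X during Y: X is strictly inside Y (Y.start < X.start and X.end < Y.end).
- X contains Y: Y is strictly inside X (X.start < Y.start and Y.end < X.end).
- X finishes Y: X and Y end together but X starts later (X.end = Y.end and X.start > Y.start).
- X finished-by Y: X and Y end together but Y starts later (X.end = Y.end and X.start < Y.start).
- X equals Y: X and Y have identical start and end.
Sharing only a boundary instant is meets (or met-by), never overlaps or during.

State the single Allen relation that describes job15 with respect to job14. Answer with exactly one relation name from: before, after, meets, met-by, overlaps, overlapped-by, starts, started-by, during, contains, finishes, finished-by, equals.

before

job15 = [Wed 22:00, Thu 13:00]; job14 = [Fri 02:00, Sat 18:00].
Compare endpoints: job15.start < job14.start, job15.start < job14.end, job15.end < job14.start, job15.end < job14.end.
That pattern is 'before'.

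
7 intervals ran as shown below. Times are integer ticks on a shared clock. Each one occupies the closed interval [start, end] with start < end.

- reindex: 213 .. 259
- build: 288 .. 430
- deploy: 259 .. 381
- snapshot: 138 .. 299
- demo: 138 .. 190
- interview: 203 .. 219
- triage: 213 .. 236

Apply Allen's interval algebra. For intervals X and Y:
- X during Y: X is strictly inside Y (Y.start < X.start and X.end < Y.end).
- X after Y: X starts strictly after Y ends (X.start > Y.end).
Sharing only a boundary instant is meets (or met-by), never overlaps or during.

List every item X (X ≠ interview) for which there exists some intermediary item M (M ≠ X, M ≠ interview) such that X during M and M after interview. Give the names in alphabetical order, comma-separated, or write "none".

none

Target interview = [203, 219].
Intermediaries M with M after interview: build, deploy.
Via build — items with X during build: none.
Via deploy — items with X during deploy: none.
Union: none.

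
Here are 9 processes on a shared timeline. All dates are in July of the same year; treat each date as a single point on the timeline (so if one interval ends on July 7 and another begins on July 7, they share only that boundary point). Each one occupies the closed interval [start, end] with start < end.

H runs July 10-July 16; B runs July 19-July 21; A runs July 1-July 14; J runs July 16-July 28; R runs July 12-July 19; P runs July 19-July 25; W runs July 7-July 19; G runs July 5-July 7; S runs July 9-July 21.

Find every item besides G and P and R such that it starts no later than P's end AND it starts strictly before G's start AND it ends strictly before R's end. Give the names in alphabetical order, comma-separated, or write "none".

Conditions: its start is no later than P's end (X.start <= July 25) AND its start is strictly before G's start (X.start < July 5) AND its end is strictly before R's end (X.end < July 19).
A: start July 1 <= July 25? ✓; start July 1 < July 5? ✓; end July 14 < July 19? ✓ → yes.
B: start July 19 <= July 25? ✓; start July 19 < July 5? ✗; end July 21 < July 19? ✗ → no.
H: start July 10 <= July 25? ✓; start July 10 < July 5? ✗; end July 16 < July 19? ✓ → no.
J: start July 16 <= July 25? ✓; start July 16 < July 5? ✗; end July 28 < July 19? ✗ → no.
S: start July 9 <= July 25? ✓; start July 9 < July 5? ✗; end July 21 < July 19? ✗ → no.
W: start July 7 <= July 25? ✓; start July 7 < July 5? ✗; end July 19 < July 19? ✗ → no.
Result: A.

A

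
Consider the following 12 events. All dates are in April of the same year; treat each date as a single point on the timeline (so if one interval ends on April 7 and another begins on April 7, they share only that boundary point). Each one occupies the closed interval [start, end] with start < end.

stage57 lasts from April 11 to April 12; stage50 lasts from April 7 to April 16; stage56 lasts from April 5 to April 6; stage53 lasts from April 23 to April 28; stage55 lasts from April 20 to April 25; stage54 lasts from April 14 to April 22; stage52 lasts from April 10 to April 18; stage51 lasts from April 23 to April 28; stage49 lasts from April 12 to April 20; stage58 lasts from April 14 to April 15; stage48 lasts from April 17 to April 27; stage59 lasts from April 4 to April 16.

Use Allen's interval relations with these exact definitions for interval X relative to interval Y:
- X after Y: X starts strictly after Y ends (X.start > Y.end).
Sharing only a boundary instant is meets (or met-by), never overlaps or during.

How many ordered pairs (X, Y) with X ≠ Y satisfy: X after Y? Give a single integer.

Checking all 132 ordered pairs for relation 'after'; matching pairs in alphabetical order:
(stage48, stage50): stage48 after stage50 ✓
(stage48, stage56): stage48 after stage56 ✓
(stage48, stage57): stage48 after stage57 ✓
(stage48, stage58): stage48 after stage58 ✓
(stage48, stage59): stage48 after stage59 ✓
(stage49, stage56): stage49 after stage56 ✓
(stage50, stage56): stage50 after stage56 ✓
(stage51, stage49): stage51 after stage49 ✓
(stage51, stage50): stage51 after stage50 ✓
(stage51, stage52): stage51 after stage52 ✓
(stage51, stage54): stage51 after stage54 ✓
(stage51, stage56): stage51 after stage56 ✓
(stage51, stage57): stage51 after stage57 ✓
(stage51, stage58): stage51 after stage58 ✓
(stage51, stage59): stage51 after stage59 ✓
(stage52, stage56): stage52 after stage56 ✓
(stage53, stage49): stage53 after stage49 ✓
(stage53, stage50): stage53 after stage50 ✓
(stage53, stage52): stage53 after stage52 ✓
(stage53, stage54): stage53 after stage54 ✓
(stage53, stage56): stage53 after stage56 ✓
(stage53, stage57): stage53 after stage57 ✓
(stage53, stage58): stage53 after stage58 ✓
(stage53, stage59): stage53 after stage59 ✓
... plus 11 further pairs not listed.
Count: 35.

35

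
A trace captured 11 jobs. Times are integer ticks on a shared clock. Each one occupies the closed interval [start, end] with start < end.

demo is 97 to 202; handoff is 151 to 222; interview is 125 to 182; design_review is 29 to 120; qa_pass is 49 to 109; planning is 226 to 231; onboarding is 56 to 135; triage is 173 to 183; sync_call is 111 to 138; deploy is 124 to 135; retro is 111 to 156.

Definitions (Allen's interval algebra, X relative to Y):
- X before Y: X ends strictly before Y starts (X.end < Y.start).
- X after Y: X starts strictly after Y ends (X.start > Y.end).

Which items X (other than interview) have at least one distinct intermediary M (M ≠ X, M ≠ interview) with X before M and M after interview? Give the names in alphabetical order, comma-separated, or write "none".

Target interview = [125, 182].
Intermediaries M with M after interview: planning.
Via planning — items with X before planning: demo, deploy, design_review, handoff, onboarding, qa_pass, retro, sync_call, triage.
Union: demo, deploy, design_review, handoff, onboarding, qa_pass, retro, sync_call, triage.

demo, deploy, design_review, handoff, onboarding, qa_pass, retro, sync_call, triage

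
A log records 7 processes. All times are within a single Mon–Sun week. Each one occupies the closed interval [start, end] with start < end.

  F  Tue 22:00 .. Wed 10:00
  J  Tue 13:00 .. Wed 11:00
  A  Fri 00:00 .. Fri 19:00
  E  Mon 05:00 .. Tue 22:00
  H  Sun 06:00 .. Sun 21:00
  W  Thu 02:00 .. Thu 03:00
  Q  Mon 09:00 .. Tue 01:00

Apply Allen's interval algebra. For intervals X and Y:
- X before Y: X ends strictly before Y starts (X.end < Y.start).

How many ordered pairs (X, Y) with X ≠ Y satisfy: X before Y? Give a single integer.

Checking all 42 ordered pairs for relation 'before'; matching pairs in alphabetical order:
(A, H): A before H ✓
(E, A): E before A ✓
(E, H): E before H ✓
(E, W): E before W ✓
(F, A): F before A ✓
(F, H): F before H ✓
(F, W): F before W ✓
(J, A): J before A ✓
(J, H): J before H ✓
(J, W): J before W ✓
(Q, A): Q before A ✓
(Q, F): Q before F ✓
(Q, H): Q before H ✓
(Q, J): Q before J ✓
(Q, W): Q before W ✓
(W, A): W before A ✓
(W, H): W before H ✓
Count: 17.

17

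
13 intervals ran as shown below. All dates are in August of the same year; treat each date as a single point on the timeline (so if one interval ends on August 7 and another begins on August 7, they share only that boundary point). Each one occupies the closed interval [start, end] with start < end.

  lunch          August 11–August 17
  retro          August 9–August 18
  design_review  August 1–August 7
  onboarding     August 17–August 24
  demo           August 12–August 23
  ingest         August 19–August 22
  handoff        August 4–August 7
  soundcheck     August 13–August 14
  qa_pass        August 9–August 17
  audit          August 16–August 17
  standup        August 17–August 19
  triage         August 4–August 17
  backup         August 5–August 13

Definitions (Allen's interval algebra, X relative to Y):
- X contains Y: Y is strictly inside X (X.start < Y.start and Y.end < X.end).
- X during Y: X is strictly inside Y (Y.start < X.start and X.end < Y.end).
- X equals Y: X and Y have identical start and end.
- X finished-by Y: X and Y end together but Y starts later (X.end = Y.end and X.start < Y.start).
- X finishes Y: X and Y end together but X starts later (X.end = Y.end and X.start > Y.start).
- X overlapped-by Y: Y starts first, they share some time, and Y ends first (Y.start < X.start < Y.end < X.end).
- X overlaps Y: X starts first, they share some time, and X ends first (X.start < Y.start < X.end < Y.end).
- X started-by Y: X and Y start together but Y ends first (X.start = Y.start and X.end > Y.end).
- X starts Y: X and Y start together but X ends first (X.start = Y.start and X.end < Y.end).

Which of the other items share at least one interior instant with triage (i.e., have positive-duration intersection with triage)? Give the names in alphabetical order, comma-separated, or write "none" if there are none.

audit, backup, demo, design_review, handoff, lunch, qa_pass, retro, soundcheck

Target triage = [August 4, August 17].
audit [August 16, August 17] → finishes → yes.
backup [August 5, August 13] → during → yes.
demo [August 12, August 23] → overlapped-by → yes.
design_review [August 1, August 7] → overlaps → yes.
handoff [August 4, August 7] → starts → yes.
ingest [August 19, August 22] → after → no.
lunch [August 11, August 17] → finishes → yes.
onboarding [August 17, August 24] → met-by → no.
qa_pass [August 9, August 17] → finishes → yes.
retro [August 9, August 18] → overlapped-by → yes.
soundcheck [August 13, August 14] → during → yes.
standup [August 17, August 19] → met-by → no.
Result: audit, backup, demo, design_review, handoff, lunch, qa_pass, retro, soundcheck.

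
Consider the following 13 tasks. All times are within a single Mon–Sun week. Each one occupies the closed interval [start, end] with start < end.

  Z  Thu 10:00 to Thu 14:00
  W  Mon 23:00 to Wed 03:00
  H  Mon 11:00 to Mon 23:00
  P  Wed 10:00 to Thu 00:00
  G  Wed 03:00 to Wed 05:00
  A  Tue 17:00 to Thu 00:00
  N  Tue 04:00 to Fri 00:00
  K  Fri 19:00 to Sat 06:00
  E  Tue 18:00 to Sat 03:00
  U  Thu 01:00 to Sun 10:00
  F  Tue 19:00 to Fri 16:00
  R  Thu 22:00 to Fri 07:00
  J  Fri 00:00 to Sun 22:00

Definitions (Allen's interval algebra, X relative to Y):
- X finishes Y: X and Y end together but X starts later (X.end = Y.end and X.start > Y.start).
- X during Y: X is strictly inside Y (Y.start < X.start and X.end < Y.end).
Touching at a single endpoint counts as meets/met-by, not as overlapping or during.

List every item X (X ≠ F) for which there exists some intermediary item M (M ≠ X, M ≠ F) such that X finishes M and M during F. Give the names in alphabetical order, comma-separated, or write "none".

Target F = [Tue 19:00, Fri 16:00].
Intermediaries M with M during F: G, P, R, Z.
Via G — items with X finishes G: none.
Via P — items with X finishes P: none.
Via R — items with X finishes R: none.
Via Z — items with X finishes Z: none.
Union: none.

none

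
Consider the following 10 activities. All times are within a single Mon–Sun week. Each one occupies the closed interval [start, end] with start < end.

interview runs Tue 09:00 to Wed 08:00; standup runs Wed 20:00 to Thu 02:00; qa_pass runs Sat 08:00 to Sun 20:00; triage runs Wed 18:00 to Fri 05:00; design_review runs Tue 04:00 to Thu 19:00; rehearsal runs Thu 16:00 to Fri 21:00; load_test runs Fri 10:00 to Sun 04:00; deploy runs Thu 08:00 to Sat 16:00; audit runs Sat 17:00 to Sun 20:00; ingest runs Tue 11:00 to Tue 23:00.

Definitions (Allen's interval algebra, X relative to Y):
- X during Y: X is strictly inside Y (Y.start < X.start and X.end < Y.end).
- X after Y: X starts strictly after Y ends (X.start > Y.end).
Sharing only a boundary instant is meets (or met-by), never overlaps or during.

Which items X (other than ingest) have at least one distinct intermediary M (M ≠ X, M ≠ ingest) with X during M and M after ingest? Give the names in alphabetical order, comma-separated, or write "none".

rehearsal, standup

Target ingest = [Tue 11:00, Tue 23:00].
Intermediaries M with M after ingest: audit, deploy, load_test, qa_pass, rehearsal, standup, triage.
Via audit — items with X during audit: none.
Via deploy — items with X during deploy: rehearsal.
Via load_test — items with X during load_test: none.
Via qa_pass — items with X during qa_pass: none.
Via rehearsal — items with X during rehearsal: none.
Via standup — items with X during standup: none.
Via triage — items with X during triage: standup.
Union: rehearsal, standup.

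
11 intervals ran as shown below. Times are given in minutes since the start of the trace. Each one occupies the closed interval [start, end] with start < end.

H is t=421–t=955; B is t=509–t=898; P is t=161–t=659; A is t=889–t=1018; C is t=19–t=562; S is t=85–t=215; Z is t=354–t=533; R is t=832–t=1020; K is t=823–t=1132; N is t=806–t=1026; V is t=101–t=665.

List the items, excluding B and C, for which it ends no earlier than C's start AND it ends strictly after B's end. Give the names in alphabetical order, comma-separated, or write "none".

A, H, K, N, R

Conditions: its end is no earlier than C's start (X.end >= t=19) AND its end is strictly after B's end (X.end > t=898).
A: end t=1018 >= t=19? ✓; end t=1018 > t=898? ✓ → yes.
H: end t=955 >= t=19? ✓; end t=955 > t=898? ✓ → yes.
K: end t=1132 >= t=19? ✓; end t=1132 > t=898? ✓ → yes.
N: end t=1026 >= t=19? ✓; end t=1026 > t=898? ✓ → yes.
P: end t=659 >= t=19? ✓; end t=659 > t=898? ✗ → no.
R: end t=1020 >= t=19? ✓; end t=1020 > t=898? ✓ → yes.
S: end t=215 >= t=19? ✓; end t=215 > t=898? ✗ → no.
V: end t=665 >= t=19? ✓; end t=665 > t=898? ✗ → no.
Z: end t=533 >= t=19? ✓; end t=533 > t=898? ✗ → no.
Result: A, H, K, N, R.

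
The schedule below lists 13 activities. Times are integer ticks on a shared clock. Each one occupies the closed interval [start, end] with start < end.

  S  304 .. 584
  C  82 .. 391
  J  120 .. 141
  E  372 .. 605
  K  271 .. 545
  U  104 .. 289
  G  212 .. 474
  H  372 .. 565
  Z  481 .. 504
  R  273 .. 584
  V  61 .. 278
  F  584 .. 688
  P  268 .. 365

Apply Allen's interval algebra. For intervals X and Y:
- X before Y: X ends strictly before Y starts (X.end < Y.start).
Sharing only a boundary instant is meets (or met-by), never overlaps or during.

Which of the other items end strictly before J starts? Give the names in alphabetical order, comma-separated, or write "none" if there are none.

none

Target J = [120, 141].
C [82, 391] → contains → no.
E [372, 605] → after → no.
F [584, 688] → after → no.
G [212, 474] → after → no.
H [372, 565] → after → no.
K [271, 545] → after → no.
P [268, 365] → after → no.
R [273, 584] → after → no.
S [304, 584] → after → no.
U [104, 289] → contains → no.
V [61, 278] → contains → no.
Z [481, 504] → after → no.
Result: none.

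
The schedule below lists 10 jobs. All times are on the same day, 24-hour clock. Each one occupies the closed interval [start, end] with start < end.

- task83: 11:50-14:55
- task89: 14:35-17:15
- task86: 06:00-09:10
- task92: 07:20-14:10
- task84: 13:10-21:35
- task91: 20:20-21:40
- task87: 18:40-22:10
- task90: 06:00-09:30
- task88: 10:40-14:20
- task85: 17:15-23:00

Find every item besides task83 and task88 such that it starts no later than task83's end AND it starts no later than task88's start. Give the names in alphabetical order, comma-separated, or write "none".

Conditions: its start is no later than task83's end (X.start <= 14:55) AND its start is no later than task88's start (X.start <= 10:40).
task84: start 13:10 <= 14:55? ✓; start 13:10 <= 10:40? ✗ → no.
task85: start 17:15 <= 14:55? ✗; start 17:15 <= 10:40? ✗ → no.
task86: start 06:00 <= 14:55? ✓; start 06:00 <= 10:40? ✓ → yes.
task87: start 18:40 <= 14:55? ✗; start 18:40 <= 10:40? ✗ → no.
task89: start 14:35 <= 14:55? ✓; start 14:35 <= 10:40? ✗ → no.
task90: start 06:00 <= 14:55? ✓; start 06:00 <= 10:40? ✓ → yes.
task91: start 20:20 <= 14:55? ✗; start 20:20 <= 10:40? ✗ → no.
task92: start 07:20 <= 14:55? ✓; start 07:20 <= 10:40? ✓ → yes.
Result: task86, task90, task92.

task86, task90, task92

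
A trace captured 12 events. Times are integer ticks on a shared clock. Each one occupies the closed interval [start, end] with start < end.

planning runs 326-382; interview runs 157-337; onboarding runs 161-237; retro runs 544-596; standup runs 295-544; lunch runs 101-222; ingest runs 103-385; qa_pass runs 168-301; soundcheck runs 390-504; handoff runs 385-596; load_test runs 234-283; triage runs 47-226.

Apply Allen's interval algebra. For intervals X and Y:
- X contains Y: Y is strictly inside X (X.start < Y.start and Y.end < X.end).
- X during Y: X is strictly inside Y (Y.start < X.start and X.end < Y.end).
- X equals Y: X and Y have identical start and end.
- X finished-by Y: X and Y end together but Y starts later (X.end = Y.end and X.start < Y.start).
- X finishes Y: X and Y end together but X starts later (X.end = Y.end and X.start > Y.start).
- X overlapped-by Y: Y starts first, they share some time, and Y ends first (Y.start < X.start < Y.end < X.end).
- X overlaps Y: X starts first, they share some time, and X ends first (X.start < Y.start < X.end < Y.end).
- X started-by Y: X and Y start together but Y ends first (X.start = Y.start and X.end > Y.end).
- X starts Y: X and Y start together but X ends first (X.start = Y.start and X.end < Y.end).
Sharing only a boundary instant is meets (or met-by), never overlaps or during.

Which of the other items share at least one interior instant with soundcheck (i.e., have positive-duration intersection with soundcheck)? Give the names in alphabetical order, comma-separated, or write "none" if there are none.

Target soundcheck = [390, 504].
handoff [385, 596] → contains → yes.
ingest [103, 385] → before → no.
interview [157, 337] → before → no.
load_test [234, 283] → before → no.
lunch [101, 222] → before → no.
onboarding [161, 237] → before → no.
planning [326, 382] → before → no.
qa_pass [168, 301] → before → no.
retro [544, 596] → after → no.
standup [295, 544] → contains → yes.
triage [47, 226] → before → no.
Result: handoff, standup.

handoff, standup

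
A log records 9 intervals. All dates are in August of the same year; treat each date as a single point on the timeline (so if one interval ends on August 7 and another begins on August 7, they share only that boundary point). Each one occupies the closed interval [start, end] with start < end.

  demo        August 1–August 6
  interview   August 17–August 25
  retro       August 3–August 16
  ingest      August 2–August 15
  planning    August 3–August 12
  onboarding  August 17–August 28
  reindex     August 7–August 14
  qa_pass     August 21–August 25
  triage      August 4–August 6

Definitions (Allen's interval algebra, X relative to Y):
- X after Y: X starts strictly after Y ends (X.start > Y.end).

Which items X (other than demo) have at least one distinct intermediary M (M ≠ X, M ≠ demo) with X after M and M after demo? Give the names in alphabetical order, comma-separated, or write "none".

interview, onboarding, qa_pass

Target demo = [August 1, August 6].
Intermediaries M with M after demo: interview, onboarding, qa_pass, reindex.
Via interview — items with X after interview: none.
Via onboarding — items with X after onboarding: none.
Via qa_pass — items with X after qa_pass: none.
Via reindex — items with X after reindex: interview, onboarding, qa_pass.
Union: interview, onboarding, qa_pass.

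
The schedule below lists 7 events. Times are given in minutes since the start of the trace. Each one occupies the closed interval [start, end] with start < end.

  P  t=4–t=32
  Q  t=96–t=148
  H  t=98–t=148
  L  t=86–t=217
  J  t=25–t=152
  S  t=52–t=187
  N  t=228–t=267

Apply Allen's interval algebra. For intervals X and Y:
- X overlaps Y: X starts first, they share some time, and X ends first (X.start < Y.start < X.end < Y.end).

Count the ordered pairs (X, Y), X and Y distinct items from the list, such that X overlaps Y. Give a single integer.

4

Checking all 42 ordered pairs for relation 'overlaps'; matching pairs in alphabetical order:
(J, L): J overlaps L ✓
(J, S): J overlaps S ✓
(P, J): P overlaps J ✓
(S, L): S overlaps L ✓
Count: 4.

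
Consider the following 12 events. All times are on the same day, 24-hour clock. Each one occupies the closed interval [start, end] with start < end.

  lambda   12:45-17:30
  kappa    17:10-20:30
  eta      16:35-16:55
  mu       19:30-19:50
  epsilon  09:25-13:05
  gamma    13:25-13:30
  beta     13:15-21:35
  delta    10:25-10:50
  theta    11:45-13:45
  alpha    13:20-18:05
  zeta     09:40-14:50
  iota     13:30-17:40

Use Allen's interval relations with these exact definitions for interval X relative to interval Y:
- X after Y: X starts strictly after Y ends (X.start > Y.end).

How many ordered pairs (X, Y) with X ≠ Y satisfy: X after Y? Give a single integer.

30

Checking all 132 ordered pairs for relation 'after'; matching pairs in alphabetical order:
(alpha, delta): alpha after delta ✓
(alpha, epsilon): alpha after epsilon ✓
(beta, delta): beta after delta ✓
(beta, epsilon): beta after epsilon ✓
(eta, delta): eta after delta ✓
(eta, epsilon): eta after epsilon ✓
(eta, gamma): eta after gamma ✓
(eta, theta): eta after theta ✓
(eta, zeta): eta after zeta ✓
(gamma, delta): gamma after delta ✓
(gamma, epsilon): gamma after epsilon ✓
(iota, delta): iota after delta ✓
(iota, epsilon): iota after epsilon ✓
(kappa, delta): kappa after delta ✓
(kappa, epsilon): kappa after epsilon ✓
(kappa, eta): kappa after eta ✓
(kappa, gamma): kappa after gamma ✓
(kappa, theta): kappa after theta ✓
(kappa, zeta): kappa after zeta ✓
(lambda, delta): lambda after delta ✓
(mu, alpha): mu after alpha ✓
(mu, delta): mu after delta ✓
(mu, epsilon): mu after epsilon ✓
(mu, eta): mu after eta ✓
... plus 6 further pairs not listed.
Count: 30.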